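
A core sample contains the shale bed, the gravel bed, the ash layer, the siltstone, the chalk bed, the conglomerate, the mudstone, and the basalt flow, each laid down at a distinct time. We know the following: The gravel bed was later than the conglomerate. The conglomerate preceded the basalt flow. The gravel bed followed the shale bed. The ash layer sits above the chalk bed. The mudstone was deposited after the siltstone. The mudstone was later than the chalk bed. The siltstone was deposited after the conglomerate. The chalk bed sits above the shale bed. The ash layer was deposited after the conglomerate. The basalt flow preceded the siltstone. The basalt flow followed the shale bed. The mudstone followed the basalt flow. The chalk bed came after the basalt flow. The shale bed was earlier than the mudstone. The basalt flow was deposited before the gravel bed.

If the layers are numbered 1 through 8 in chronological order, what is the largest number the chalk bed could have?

The chalk bed must come before the ash layer and the mudstone — 2 layers forced after it.
Everything else can be placed before the chalk bed in some valid order, so the chalk bed can sit as late as position 8 − 2 = 6.

6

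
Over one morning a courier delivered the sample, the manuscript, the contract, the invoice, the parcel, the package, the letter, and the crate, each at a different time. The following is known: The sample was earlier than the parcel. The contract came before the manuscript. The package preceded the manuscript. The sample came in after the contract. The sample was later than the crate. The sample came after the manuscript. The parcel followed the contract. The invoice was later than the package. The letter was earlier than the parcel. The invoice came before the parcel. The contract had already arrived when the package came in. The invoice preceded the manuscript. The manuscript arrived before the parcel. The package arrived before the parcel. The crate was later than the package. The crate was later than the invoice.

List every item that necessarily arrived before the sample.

the contract, the crate, the invoice, the manuscript, the package

Directly stated before the sample: the contract, the crate, and the manuscript.
The invoice reaches the sample via the invoice → the crate → the sample.
The package reaches the sample via the package → the crate → the sample.
No chain forces the parcel (or any of the others) ahead of the sample.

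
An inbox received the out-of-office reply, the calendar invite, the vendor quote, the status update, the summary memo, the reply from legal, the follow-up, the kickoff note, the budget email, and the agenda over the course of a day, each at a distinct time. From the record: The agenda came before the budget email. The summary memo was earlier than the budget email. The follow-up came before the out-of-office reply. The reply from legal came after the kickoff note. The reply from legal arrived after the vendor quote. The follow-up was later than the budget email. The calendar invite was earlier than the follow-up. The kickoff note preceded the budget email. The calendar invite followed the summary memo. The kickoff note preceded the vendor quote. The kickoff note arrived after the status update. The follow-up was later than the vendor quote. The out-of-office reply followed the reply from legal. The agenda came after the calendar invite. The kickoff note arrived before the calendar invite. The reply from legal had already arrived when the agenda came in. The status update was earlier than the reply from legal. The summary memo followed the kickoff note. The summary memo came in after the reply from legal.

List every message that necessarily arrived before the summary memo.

Directly stated before the summary memo: the kickoff note and the reply from legal.
The status update reaches the summary memo via the status update → the reply from legal → the summary memo.
The vendor quote reaches the summary memo via the vendor quote → the reply from legal → the summary memo.
No chain forces the calendar invite (or any of the others) ahead of the summary memo.

the kickoff note, the reply from legal, the status update, the vendor quote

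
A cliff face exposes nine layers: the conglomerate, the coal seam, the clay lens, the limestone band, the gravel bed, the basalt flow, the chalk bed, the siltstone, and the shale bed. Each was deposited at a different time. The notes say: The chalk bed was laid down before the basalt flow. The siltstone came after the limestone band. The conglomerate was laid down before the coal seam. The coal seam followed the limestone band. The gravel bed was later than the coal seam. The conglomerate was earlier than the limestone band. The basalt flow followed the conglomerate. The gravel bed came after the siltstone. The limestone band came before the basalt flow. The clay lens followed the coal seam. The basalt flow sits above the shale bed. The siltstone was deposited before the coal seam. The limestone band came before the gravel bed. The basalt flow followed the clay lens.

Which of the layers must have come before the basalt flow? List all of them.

Directly stated before the basalt flow: the chalk bed, the clay lens, the conglomerate, the limestone band, and the shale bed.
The coal seam reaches the basalt flow via the coal seam → the clay lens → the basalt flow.
The siltstone reaches the basalt flow via the siltstone → the coal seam → the clay lens → the basalt flow.

the chalk bed, the clay lens, the coal seam, the conglomerate, the limestone band, the shale bed, the siltstone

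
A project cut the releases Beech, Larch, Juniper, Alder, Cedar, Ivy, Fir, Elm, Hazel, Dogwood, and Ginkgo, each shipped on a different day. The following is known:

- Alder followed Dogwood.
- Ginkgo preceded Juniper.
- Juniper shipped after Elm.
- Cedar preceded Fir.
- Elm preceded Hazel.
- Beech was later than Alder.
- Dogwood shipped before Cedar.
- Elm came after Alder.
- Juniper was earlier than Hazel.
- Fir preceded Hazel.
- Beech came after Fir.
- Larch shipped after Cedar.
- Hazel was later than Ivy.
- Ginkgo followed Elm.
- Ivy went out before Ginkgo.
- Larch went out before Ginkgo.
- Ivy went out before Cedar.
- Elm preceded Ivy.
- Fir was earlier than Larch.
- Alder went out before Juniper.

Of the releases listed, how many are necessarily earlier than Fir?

5

Directly stated before Fir: Cedar.
Alder reaches Fir via Alder → Elm → Ivy → Cedar → Fir.
Dogwood reaches Fir via Dogwood → Cedar → Fir.
Elm reaches Fir via Elm → Ivy → Cedar → Fir.
Likewise Ivy reaches Fir by chaining the stated constraints.
No chain forces Beech (or any of the others) ahead of Fir.
That's Alder, Cedar, Dogwood, Elm, and Ivy — 5 in all.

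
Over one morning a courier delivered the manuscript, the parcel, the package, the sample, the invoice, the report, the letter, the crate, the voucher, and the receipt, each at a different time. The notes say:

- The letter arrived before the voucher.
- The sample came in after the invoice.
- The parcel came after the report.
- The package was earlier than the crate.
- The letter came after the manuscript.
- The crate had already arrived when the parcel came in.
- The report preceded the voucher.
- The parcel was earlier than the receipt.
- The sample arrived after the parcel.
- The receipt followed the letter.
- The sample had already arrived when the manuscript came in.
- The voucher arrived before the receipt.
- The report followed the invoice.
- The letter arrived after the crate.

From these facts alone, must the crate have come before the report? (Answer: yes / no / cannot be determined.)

cannot be determined

No chain of stated constraints runs from the crate to the report, and none runs from the report to the crate either.
So the relative order of the crate and the report is not fixed by the given facts.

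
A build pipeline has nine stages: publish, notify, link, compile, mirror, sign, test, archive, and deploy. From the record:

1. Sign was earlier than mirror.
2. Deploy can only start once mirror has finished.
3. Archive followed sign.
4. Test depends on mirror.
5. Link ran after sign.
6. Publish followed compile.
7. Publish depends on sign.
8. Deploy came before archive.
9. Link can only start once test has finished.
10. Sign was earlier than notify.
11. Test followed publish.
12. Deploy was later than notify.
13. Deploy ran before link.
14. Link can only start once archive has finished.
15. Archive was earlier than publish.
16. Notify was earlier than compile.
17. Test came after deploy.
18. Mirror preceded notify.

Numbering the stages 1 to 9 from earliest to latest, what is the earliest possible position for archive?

5

Deploy, mirror, notify, and sign must all come before archive — 4 forced predecessors.
Nothing else is forced ahead of archive, so its earliest slot is position 4 + 1 = 5.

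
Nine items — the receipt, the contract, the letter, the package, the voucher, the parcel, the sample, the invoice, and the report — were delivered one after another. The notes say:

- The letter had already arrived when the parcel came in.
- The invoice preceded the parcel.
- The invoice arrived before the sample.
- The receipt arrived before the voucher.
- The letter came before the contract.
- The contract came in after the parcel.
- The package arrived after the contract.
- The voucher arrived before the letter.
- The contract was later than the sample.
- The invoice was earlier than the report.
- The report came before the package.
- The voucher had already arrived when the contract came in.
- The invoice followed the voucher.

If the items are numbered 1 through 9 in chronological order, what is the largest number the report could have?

8

The report must come before the package — 1 item forced after it.
Everything else can be placed before the report in some valid order, so the report can sit as late as position 9 − 1 = 8.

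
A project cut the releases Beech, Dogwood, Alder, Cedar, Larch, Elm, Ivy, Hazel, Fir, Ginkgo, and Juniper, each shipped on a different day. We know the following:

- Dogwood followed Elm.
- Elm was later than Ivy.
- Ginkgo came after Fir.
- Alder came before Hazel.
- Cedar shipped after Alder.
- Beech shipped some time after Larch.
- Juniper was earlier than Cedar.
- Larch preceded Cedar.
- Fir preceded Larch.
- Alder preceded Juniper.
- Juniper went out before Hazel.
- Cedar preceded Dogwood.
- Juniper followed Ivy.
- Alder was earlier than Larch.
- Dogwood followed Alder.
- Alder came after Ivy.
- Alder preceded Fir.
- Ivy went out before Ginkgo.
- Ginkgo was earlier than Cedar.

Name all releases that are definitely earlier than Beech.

Alder, Fir, Ivy, Larch

Directly stated before Beech: Larch.
Alder reaches Beech via Alder → Larch → Beech.
Fir reaches Beech via Fir → Larch → Beech.
Ivy reaches Beech via Ivy → Alder → Larch → Beech.
No chain forces Cedar (or any of the others) ahead of Beech.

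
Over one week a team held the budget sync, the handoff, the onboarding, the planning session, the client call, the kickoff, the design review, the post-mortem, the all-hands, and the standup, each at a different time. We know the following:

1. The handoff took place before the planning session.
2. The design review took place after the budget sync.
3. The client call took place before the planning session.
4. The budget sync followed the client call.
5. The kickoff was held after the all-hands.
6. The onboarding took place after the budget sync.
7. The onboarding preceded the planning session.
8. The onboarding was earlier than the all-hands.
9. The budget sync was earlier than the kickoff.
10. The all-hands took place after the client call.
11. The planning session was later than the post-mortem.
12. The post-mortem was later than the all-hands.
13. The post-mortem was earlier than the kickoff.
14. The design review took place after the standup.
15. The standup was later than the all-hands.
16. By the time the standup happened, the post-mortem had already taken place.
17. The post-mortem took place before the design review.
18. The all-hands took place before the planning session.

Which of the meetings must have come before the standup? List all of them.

the all-hands, the budget sync, the client call, the onboarding, the post-mortem

Directly stated before the standup: the all-hands and the post-mortem.
The budget sync reaches the standup via the budget sync → the onboarding → the all-hands → the standup.
The client call reaches the standup via the client call → the all-hands → the standup.
The onboarding reaches the standup via the onboarding → the all-hands → the standup.
No chain forces the handoff (or any of the others) ahead of the standup.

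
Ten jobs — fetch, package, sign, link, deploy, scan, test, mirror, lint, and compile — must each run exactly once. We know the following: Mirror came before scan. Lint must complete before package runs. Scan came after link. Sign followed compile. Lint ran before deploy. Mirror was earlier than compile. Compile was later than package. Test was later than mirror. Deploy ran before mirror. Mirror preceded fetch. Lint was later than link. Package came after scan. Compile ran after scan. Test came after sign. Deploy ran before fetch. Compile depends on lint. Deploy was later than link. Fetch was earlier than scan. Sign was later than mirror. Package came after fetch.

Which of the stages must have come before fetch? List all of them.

deploy, link, lint, mirror

Directly stated before fetch: deploy and mirror.
Link reaches fetch via link → deploy → fetch.
Lint reaches fetch via lint → deploy → fetch.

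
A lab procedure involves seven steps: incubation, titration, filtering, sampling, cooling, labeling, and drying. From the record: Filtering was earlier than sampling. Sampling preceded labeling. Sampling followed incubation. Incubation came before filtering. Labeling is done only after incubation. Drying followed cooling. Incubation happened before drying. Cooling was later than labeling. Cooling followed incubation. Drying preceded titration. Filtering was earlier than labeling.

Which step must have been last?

titration

Every other step has a chain of constraints placing it before titration, so titration is last.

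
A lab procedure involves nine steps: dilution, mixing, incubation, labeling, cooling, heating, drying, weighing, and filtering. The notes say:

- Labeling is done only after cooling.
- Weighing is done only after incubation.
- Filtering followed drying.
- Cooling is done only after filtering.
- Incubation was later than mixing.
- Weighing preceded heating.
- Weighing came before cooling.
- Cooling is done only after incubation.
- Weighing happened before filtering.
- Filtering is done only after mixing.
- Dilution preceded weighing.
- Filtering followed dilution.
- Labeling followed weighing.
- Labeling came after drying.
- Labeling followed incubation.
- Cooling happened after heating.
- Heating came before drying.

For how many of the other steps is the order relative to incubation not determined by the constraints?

1

Forced before incubation: mixing; forced after incubation: cooling, drying, filtering, heating, labeling, and weighing.
That leaves dilution with no forced order relative to incubation — 1.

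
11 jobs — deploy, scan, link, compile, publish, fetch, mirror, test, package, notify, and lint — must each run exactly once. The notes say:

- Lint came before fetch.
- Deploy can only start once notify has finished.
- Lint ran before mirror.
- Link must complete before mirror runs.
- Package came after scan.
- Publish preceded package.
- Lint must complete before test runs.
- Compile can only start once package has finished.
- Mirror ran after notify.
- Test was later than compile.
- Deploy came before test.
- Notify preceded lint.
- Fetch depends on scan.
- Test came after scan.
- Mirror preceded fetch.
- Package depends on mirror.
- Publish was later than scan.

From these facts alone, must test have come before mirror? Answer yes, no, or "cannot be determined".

no

Tracing the constraints gives mirror → package → compile → test, so mirror must come before test.
That means test cannot be before mirror.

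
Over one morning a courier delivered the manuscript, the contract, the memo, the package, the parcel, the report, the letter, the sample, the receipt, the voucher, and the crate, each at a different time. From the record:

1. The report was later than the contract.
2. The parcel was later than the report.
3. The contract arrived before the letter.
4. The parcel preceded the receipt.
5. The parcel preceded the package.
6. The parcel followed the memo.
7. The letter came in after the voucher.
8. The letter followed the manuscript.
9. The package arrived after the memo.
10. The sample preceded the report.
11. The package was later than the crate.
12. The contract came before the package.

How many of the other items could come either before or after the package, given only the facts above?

Forced before the package: the contract, the crate, the memo, the parcel, the report, and the sample.
That leaves the letter, the manuscript, the receipt, and the voucher with no forced order relative to the package — 4.

4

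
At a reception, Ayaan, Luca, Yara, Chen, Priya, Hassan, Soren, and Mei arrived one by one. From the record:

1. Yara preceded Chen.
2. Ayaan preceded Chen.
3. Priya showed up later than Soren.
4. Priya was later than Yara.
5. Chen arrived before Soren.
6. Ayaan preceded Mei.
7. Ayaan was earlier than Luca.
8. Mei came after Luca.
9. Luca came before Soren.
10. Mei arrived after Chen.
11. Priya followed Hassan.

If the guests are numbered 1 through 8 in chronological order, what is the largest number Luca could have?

5

Luca must come before Mei, Priya, and Soren — 3 guests forced after them.
Everything else can be placed before Luca in some valid order, so Luca can sit as late as position 8 − 3 = 5.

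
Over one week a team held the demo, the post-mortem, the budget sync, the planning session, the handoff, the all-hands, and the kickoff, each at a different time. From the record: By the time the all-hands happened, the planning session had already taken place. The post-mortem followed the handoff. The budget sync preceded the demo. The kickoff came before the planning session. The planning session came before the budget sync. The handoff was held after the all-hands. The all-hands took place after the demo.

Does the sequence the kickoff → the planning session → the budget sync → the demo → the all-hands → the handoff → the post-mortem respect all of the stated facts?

Check each stated constraint against the proposed order — e.g. the budget sync is ahead of the demo; the planning session is ahead of the all-hands. Every pair is in the required order; nothing is violated.

yes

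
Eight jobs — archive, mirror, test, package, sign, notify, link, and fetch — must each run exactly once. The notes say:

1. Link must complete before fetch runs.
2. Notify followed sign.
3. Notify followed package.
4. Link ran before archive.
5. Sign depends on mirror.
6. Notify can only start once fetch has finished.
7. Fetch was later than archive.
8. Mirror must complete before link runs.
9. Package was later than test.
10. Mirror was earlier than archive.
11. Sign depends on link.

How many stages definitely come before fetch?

Directly stated before fetch: archive and link.
Mirror reaches fetch via mirror → link → fetch.
No chain forces sign (or any of the others) ahead of fetch.
That's archive, link, and mirror — 3 in all.

3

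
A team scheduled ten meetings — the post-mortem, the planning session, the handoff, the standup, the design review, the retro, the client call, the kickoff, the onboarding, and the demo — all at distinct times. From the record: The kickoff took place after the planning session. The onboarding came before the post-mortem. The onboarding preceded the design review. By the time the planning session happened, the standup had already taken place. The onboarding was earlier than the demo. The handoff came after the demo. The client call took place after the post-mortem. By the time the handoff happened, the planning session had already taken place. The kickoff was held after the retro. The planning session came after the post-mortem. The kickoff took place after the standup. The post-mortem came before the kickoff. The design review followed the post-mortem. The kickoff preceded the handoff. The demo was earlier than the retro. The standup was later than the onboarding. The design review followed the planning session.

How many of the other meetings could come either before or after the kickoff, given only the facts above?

Forced before the kickoff: the demo, the onboarding, the planning session, the post-mortem, the retro, and the standup; forced after the kickoff: the handoff.
That leaves the client call and the design review with no forced order relative to the kickoff — 2.

2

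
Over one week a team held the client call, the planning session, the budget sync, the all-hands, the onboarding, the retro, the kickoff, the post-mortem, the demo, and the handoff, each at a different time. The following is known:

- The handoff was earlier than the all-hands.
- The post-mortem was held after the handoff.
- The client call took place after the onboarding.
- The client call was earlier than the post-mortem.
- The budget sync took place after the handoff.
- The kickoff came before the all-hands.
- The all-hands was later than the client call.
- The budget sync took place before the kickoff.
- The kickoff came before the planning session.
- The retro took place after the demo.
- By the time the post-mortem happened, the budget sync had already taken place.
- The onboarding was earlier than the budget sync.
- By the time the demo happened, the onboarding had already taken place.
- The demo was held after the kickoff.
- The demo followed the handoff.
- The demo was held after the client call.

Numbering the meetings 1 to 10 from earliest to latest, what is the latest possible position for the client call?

The client call must come before the all-hands, the demo, the post-mortem, and the retro — 4 meetings forced after it.
Everything else can be placed before the client call in some valid order, so the client call can sit as late as position 10 − 4 = 6.

6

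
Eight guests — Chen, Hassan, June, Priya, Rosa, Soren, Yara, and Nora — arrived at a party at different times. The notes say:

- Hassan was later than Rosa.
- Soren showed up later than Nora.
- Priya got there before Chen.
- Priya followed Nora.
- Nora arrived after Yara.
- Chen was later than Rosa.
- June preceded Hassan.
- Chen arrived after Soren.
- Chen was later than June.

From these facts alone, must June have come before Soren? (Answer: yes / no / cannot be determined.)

No chain of stated constraints runs from June to Soren, and none runs from Soren to June either.
So the relative order of June and Soren is not fixed by the given facts.

cannot be determined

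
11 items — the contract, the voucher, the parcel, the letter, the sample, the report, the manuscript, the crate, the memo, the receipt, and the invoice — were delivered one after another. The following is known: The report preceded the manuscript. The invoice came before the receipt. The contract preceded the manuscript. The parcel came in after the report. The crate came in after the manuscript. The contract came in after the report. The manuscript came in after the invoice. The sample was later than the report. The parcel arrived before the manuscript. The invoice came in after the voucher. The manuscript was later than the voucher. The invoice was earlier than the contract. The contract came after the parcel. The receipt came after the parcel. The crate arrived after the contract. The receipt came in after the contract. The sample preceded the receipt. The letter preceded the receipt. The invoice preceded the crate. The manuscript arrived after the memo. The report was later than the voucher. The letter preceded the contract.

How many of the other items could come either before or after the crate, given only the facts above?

2

Forced before the crate: the contract, the invoice, the letter, the manuscript, the memo, the parcel, the report, and the voucher.
That leaves the receipt and the sample with no forced order relative to the crate — 2.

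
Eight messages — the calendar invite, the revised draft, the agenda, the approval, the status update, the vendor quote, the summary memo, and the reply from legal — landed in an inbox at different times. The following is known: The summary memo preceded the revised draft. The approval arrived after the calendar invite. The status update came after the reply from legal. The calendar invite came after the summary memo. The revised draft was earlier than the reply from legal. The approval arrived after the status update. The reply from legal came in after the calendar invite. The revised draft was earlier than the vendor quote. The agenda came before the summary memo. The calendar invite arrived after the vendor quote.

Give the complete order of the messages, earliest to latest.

The constraints fix every adjacent pair, so only one ordering works:
the agenda → the summary memo → the revised draft → the vendor quote → the calendar invite → the reply from legal → the status update → the approval.

the agenda, the summary memo, the revised draft, the vendor quote, the calendar invite, the reply from legal, the status update, the approval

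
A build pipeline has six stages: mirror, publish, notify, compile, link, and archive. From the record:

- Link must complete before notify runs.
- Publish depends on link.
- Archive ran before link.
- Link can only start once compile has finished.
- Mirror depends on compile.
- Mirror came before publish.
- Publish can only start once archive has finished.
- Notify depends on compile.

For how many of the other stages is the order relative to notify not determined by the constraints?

Forced before notify: archive, compile, and link.
That leaves mirror and publish with no forced order relative to notify — 2.

2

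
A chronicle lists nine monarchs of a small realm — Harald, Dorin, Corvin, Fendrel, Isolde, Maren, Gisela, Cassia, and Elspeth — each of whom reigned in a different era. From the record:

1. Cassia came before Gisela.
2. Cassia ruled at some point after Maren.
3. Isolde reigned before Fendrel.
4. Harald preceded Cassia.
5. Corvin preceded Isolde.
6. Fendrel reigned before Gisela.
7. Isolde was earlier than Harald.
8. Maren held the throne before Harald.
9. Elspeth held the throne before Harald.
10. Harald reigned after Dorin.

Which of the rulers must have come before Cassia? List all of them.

Directly stated before Cassia: Harald and Maren.
Corvin reaches Cassia via Corvin → Isolde → Harald → Cassia.
Dorin reaches Cassia via Dorin → Harald → Cassia.
Elspeth reaches Cassia via Elspeth → Harald → Cassia.
Likewise Isolde reaches Cassia by chaining the stated constraints.

Corvin, Dorin, Elspeth, Harald, Isolde, Maren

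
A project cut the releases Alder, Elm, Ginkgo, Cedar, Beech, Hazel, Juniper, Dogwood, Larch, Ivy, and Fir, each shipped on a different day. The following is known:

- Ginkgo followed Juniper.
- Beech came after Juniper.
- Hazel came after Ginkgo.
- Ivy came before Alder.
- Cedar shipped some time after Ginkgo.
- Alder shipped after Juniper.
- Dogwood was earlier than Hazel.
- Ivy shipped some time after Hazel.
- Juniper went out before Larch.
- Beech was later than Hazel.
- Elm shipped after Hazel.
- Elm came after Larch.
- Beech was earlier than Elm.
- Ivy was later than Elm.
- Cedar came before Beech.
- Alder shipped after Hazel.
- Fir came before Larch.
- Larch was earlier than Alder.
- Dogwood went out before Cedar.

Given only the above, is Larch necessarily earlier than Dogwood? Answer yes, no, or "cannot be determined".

No chain of stated constraints runs from Larch to Dogwood, and none runs from Dogwood to Larch either.
So the relative order of Larch and Dogwood is not fixed by the given facts.

cannot be determined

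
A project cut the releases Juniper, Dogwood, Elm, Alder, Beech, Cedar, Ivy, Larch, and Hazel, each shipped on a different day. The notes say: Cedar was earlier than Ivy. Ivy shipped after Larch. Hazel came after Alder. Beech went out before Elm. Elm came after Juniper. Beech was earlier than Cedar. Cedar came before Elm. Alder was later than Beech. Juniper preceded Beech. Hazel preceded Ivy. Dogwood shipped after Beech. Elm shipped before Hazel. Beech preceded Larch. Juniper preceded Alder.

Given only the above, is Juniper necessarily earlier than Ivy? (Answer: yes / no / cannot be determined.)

yes

Chain the constraints: Juniper → Elm → Hazel → Ivy. Each link is directly stated, so Juniper comes before Ivy.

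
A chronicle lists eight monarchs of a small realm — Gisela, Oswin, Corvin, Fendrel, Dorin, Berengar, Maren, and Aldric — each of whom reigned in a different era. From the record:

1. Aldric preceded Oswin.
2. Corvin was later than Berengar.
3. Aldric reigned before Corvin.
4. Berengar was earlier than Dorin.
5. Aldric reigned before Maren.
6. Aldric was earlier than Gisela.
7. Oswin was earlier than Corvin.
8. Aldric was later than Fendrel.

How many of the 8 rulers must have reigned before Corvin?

4

Directly stated before Corvin: Aldric, Berengar, and Oswin.
Fendrel reaches Corvin via Fendrel → Aldric → Corvin.
No chain forces Maren (or any of the others) ahead of Corvin.
That's Aldric, Berengar, Fendrel, and Oswin — 4 in all.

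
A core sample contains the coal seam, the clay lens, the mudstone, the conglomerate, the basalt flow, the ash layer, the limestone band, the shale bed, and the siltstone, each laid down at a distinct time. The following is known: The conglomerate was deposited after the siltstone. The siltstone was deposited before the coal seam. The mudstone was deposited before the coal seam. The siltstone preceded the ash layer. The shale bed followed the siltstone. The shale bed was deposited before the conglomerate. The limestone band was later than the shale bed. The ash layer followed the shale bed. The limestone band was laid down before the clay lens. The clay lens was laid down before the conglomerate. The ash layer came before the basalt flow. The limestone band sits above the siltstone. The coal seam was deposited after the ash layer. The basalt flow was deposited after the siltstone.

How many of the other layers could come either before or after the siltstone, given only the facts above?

1

Forced after the siltstone: the ash layer, the basalt flow, the clay lens, the coal seam, the conglomerate, the limestone band, and the shale bed.
That leaves the mudstone with no forced order relative to the siltstone — 1.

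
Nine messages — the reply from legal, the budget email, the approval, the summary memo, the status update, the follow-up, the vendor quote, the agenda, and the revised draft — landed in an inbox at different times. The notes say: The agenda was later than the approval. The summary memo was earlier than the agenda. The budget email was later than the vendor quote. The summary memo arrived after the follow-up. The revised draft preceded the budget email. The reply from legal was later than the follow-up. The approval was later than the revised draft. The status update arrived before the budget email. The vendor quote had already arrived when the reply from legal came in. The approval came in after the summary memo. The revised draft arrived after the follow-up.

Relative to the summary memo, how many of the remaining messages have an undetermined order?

Forced before the summary memo: the follow-up; forced after the summary memo: the agenda and the approval.
That leaves the budget email, the reply from legal, the revised draft, the status update, and the vendor quote with no forced order relative to the summary memo — 5.

5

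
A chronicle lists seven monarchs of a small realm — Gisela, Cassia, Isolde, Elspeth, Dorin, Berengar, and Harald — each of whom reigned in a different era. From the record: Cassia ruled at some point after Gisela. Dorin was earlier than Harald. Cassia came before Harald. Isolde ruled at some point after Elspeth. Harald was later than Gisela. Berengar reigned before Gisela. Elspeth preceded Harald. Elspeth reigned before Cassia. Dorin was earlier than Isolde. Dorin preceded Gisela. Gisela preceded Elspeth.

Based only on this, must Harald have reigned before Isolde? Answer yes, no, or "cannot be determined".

No chain of stated constraints runs from Harald to Isolde, and none runs from Isolde to Harald either.
So the relative order of Harald and Isolde is not fixed by the given facts.

cannot be determined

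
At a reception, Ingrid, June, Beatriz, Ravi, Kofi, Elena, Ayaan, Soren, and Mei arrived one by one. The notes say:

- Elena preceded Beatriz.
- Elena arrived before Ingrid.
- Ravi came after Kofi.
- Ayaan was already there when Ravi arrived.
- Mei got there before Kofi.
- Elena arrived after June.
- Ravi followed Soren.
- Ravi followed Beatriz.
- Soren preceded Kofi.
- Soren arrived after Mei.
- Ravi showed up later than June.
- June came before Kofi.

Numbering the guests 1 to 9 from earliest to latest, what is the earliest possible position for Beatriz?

3

Elena and June must both come before Beatriz — 2 forced predecessors.
Nothing else is forced ahead of Beatriz, so their earliest slot is position 2 + 1 = 3.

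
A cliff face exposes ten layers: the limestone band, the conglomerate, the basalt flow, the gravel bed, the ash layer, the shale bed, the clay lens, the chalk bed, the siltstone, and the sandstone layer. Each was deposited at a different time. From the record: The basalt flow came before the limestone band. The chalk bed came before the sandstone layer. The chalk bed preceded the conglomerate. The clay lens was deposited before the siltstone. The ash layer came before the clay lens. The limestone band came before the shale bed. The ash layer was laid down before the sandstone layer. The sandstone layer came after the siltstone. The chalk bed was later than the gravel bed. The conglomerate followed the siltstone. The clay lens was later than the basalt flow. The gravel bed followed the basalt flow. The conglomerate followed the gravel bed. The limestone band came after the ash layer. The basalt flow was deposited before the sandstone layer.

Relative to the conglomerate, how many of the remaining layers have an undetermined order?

Forced before the conglomerate: the ash layer, the basalt flow, the chalk bed, the clay lens, the gravel bed, and the siltstone.
That leaves the limestone band, the sandstone layer, and the shale bed with no forced order relative to the conglomerate — 3.

3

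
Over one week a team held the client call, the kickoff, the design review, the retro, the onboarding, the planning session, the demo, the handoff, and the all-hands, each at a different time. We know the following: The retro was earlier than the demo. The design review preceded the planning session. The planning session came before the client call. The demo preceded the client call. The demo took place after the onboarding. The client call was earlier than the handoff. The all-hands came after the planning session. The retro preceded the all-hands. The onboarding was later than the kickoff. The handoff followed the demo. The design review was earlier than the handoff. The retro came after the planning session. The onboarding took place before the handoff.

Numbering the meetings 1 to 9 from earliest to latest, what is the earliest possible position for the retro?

3

The design review and the planning session must both come before the retro — 2 forced predecessors.
Nothing else is forced ahead of the retro, so its earliest slot is position 2 + 1 = 3.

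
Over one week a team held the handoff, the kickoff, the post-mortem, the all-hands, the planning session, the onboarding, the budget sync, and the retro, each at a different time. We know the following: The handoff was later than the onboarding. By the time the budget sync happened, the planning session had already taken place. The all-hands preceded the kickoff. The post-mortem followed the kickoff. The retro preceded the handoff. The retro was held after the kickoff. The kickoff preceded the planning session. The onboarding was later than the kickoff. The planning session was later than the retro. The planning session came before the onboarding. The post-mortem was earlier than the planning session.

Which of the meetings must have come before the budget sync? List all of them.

Directly stated before the budget sync: the planning session.
The all-hands reaches the budget sync via the all-hands → the kickoff → the planning session → the budget sync.
The kickoff reaches the budget sync via the kickoff → the planning session → the budget sync.
The post-mortem reaches the budget sync via the post-mortem → the planning session → the budget sync.
Likewise the retro reaches the budget sync by chaining the stated constraints.
No chain forces the handoff (or any of the others) ahead of the budget sync.

the all-hands, the kickoff, the planning session, the post-mortem, the retro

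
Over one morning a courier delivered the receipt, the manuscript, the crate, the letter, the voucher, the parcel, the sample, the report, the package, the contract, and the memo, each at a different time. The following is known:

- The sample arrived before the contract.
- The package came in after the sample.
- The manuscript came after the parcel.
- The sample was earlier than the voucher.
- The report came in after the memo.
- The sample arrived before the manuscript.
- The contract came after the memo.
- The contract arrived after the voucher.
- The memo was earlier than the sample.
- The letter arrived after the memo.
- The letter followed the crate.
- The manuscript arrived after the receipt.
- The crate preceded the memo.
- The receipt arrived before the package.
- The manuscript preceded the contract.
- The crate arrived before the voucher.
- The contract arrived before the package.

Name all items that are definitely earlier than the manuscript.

Directly stated before the manuscript: the parcel, the receipt, and the sample.
The crate reaches the manuscript via the crate → the memo → the sample → the manuscript.
The memo reaches the manuscript via the memo → the sample → the manuscript.
No chain forces the letter (or any of the others) ahead of the manuscript.

the crate, the memo, the parcel, the receipt, the sample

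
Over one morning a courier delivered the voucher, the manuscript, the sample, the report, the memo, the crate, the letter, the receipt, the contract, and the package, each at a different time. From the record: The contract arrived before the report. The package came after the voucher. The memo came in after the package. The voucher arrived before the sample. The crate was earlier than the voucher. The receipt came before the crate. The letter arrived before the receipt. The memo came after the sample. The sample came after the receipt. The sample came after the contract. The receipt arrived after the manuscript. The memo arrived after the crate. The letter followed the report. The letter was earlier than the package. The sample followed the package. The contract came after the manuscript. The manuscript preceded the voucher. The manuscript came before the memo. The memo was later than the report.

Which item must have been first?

the manuscript

The manuscript has a chain of constraints placing it before every other item, so the manuscript must be first.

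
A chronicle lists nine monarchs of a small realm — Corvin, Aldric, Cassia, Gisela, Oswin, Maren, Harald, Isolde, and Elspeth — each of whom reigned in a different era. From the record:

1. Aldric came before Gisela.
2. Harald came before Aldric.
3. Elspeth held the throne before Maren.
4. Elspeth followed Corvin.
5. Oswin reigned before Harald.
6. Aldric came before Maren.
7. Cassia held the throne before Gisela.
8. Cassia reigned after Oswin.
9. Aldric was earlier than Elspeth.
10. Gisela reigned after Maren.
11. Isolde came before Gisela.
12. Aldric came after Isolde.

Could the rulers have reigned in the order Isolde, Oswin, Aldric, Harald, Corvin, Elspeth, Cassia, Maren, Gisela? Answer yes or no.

The constraints require Harald before Aldric, but in the proposed sequence Aldric appears ahead of Harald. That one violation is enough.

no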